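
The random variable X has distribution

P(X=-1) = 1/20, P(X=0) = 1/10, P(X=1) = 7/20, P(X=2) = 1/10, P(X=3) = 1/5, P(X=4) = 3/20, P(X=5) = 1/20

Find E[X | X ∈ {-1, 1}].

0.75

P(X ∈ {-1, 1}) = 1/20 + 7/20 = 2/5.
E[X | X ∈ {-1, 1}] = [(-1)·1/20 + 1·7/20] / (2/5)
 = 3/10 / (2/5)
 = 3/4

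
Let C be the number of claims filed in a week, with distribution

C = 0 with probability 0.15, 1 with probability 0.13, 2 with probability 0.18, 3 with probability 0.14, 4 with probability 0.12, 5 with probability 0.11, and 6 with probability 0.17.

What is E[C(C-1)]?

E[C(C-1)] = Σ c(c-1)·P(C=c)
 = 0·0.15 + 0·0.13 + 2·0.18 + 6·0.14 + 12·0.12 + 20·0.11 + 30·0.17
 = 0 + 0 + 0.36 + 0.84 + 1.44 + 2.2 + 5.1
 = 9.94

9.94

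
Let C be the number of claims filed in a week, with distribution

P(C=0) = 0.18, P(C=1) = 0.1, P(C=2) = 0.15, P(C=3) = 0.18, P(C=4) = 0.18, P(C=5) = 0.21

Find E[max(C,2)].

E[max(C,2)] = Σ max(c,2)·P(C=c)
 = 2·0.18 + 2·0.1 + 2·0.15 + 3·0.18 + 4·0.18 + 5·0.21
 = 0.36 + 0.2 + 0.3 + 0.54 + 0.72 + 1.05
 = 3.17

3.17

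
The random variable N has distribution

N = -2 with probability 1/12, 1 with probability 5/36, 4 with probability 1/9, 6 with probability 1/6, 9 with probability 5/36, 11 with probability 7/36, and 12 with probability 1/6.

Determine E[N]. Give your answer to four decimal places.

E[N] = Σ n·P(N=n)
 = (-2)·1/12 + 1·5/36 + 4·1/9 + 6·1/6 + 9·5/36 + 11·7/36 + 12·1/6
 = (-1/6) + 5/36 + 4/9 + 1 + 5/4 + 77/36 + 2
 = 245/36

6.8056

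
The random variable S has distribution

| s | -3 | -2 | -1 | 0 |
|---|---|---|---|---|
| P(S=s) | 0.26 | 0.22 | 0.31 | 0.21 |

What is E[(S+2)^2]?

1.41

E[(S+2)^2] = Σ (s+2)^2·P(S=s)
 = 1·0.26 + 0·0.22 + 1·0.31 + 4·0.21
 = 0.26 + 0 + 0.31 + 0.84
 = 1.41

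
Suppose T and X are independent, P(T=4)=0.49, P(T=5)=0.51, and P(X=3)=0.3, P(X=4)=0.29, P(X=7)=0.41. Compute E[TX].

22.2343

E[TX] = Σ_t Σ_x tx · P(T=t)P(X=x)
 = 12·0.147 + 16·0.1421 + 28·0.2009 + 15·0.153 + 20·0.1479 + 35·0.2091
 = 1.764 + 2.2736 + 5.6252 + 2.295 + 2.958 + 7.3185
 = 22.2343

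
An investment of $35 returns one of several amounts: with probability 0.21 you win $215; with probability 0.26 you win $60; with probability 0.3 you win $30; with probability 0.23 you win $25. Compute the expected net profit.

40.5

E[payout] = 215·0.21 + 60·0.26 + 30·0.3 + 25·0.23
 = 45.15 + 15.6 + 9 + 5.75
 = 75.5
Net = 75.5 - 35 = 40.5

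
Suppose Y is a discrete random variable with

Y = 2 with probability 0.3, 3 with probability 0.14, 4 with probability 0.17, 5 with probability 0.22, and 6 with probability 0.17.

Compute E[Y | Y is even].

3.59375

P(Y is even) = 0.3 + 0.17 + 0.17 = 0.64.
E[Y | Y is even] = [2·0.3 + 4·0.17 + 6·0.17] / 0.64
 = 2.3 / 0.64
 = 115/32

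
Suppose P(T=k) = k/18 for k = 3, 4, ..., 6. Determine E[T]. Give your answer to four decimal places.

E[T] = Σ t·P(T=t)
 = 3·1/6 + 4·2/9 + 5·5/18 + 6·1/3
 = 1/2 + 8/9 + 25/18 + 2
 = 43/9

4.7778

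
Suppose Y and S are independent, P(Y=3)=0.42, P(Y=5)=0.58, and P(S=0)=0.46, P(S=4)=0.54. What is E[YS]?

E[YS] = Σ_y Σ_s ys · P(Y=y)P(S=s)
 = 0·0.1932 + 12·0.2268 + 0·0.2668 + 20·0.3132
 = 0 + 2.7216 + 0 + 6.264
 = 8.9856

8.9856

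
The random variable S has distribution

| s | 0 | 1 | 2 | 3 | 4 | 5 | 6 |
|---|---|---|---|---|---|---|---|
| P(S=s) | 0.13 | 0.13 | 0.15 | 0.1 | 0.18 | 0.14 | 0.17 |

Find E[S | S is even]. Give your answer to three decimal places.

3.238

P(S is even) = 0.13 + 0.15 + 0.18 + 0.17 = 0.63.
E[S | S is even] = [0·0.13 + 2·0.15 + 4·0.18 + 6·0.17] / 0.63
 = 2.04 / 0.63
 = 68/21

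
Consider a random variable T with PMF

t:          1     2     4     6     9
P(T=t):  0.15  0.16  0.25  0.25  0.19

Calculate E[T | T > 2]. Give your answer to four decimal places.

P(T > 2) = 0.25 + 0.25 + 0.19 = 0.69.
E[T | T > 2] = [4·0.25 + 6·0.25 + 9·0.19] / 0.69
 = 4.21 / 0.69
 = 421/69

6.1014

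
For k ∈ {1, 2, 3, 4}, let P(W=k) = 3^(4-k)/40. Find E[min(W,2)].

1.325

E[min(W,2)] = Σ min(w,2)·P(W=w)
 = 1·27/40 + 2·9/40 + 2·3/40 + 2·1/40
 = 27/40 + 9/20 + 3/20 + 1/20
 = 53/40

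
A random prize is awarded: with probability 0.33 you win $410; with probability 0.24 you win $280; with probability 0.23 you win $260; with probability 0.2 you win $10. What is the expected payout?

264.3

E[payout] = 410·0.33 + 280·0.24 + 260·0.23 + 10·0.2
 = 135.3 + 67.2 + 59.8 + 2
 = 264.3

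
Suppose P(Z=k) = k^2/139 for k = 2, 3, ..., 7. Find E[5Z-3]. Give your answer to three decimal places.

E[5Z-3] = Σ (5z-3)·P(Z=z)
 = 7·4/139 + 12·9/139 + 17·16/139 + 22·25/139 + 27·36/139 + 32·49/139
 = 28/139 + 108/139 + 272/139 + 550/139 + 972/139 + 1568/139
 = 3498/139

25.165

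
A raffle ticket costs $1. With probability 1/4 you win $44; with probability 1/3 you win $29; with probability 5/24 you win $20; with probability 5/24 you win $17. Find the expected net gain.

E[payout] = 44·1/4 + 29·1/3 + 20·5/24 + 17·5/24
 = 11 + 29/3 + 25/6 + 85/24
 = 227/8
Net = 227/8 - 1 = 219/8

27.375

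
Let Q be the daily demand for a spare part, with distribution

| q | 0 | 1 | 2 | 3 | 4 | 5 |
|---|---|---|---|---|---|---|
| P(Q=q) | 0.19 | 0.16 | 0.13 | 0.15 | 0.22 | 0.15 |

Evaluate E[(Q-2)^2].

3.3

E[(Q-2)^2] = Σ (q-2)^2·P(Q=q)
 = 4·0.19 + 1·0.16 + 0·0.13 + 1·0.15 + 4·0.22 + 9·0.15
 = 0.76 + 0.16 + 0 + 0.15 + 0.88 + 1.35
 = 3.3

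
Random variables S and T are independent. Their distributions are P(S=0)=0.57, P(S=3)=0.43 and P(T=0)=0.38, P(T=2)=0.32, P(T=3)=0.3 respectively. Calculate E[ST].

E[ST] = Σ_s Σ_t st · P(S=s)P(T=t)
 = 0·0.2166 + 0·0.1824 + 0·0.171 + 0·0.1634 + 6·0.1376 + 9·0.129
 = 0 + 0 + 0 + 0 + 0.8256 + 1.161
 = 1.9866

1.9866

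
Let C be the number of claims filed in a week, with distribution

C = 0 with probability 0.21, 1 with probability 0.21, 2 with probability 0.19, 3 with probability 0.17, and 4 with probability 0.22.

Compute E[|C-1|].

E[|C-1|] = Σ |c-1|·P(C=c)
 = 1·0.21 + 0·0.21 + 1·0.19 + 2·0.17 + 3·0.22
 = 0.21 + 0 + 0.19 + 0.34 + 0.66
 = 1.4

1.4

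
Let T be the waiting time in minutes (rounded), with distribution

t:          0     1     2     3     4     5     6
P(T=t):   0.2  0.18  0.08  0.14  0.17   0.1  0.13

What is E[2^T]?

16.24

E[2^T] = Σ 2^t·P(T=t)
 = 1·0.2 + 2·0.18 + 4·0.08 + 8·0.14 + 16·0.17 + 32·0.1 + 64·0.13
 = 0.2 + 0.36 + 0.32 + 1.12 + 2.72 + 3.2 + 8.32
 = 16.24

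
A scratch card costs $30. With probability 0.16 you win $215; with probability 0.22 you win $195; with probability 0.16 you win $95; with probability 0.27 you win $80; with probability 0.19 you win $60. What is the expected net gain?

95.5

E[payout] = 215·0.16 + 195·0.22 + 95·0.16 + 80·0.27 + 60·0.19
 = 34.4 + 42.9 + 15.2 + 21.6 + 11.4
 = 125.5
Net = 125.5 - 30 = 95.5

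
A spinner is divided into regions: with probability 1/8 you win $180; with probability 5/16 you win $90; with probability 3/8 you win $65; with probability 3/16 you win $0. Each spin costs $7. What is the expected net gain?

68

E[payout] = 180·1/8 + 90·5/16 + 65·3/8 + 0·3/16
 = 45/2 + 225/8 + 195/8 + 0
 = 75
Net = 75 - 7 = 68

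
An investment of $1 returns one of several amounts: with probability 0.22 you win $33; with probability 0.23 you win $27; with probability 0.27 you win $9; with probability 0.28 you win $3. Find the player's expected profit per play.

15.74

E[payout] = 33·0.22 + 27·0.23 + 9·0.27 + 3·0.28
 = 7.26 + 6.21 + 2.43 + 0.84
 = 16.74
Net = 16.74 - 1 = 15.74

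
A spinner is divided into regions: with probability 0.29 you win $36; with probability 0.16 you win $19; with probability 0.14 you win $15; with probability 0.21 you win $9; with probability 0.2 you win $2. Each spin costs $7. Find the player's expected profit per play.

E[payout] = 36·0.29 + 19·0.16 + 15·0.14 + 9·0.21 + 2·0.2
 = 10.44 + 3.04 + 2.1 + 1.89 + 0.4
 = 17.87
Net = 17.87 - 7 = 10.87

10.87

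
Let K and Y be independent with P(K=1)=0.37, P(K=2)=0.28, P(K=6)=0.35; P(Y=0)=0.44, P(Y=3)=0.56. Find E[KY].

5.0904

E[KY] = Σ_k Σ_y ky · P(K=k)P(Y=y)
 = 0·0.1628 + 3·0.2072 + 0·0.1232 + 6·0.1568 + 0·0.154 + 18·0.196
 = 0 + 0.6216 + 0 + 0.9408 + 0 + 3.528
 = 5.0904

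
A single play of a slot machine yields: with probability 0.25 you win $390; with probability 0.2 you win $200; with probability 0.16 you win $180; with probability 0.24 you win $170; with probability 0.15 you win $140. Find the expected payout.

E[payout] = 390·0.25 + 200·0.2 + 180·0.16 + 170·0.24 + 140·0.15
 = 97.5 + 40 + 28.8 + 40.8 + 21
 = 228.1

228.1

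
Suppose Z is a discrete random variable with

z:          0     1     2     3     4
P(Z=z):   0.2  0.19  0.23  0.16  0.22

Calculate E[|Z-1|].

E[|Z-1|] = Σ |z-1|·P(Z=z)
 = 1·0.2 + 0·0.19 + 1·0.23 + 2·0.16 + 3·0.22
 = 0.2 + 0 + 0.23 + 0.32 + 0.66
 = 1.41

1.41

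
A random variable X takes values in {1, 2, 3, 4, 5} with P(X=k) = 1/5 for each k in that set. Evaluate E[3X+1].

E[3X+1] = Σ (3x+1)·P(X=x)
 = 4·1/5 + 7·1/5 + 10·1/5 + 13·1/5 + 16·1/5
 = 4/5 + 7/5 + 2 + 13/5 + 16/5
 = 10

10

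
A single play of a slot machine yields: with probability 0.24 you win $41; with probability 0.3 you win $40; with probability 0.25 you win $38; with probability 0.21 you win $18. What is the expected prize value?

E[payout] = 41·0.24 + 40·0.3 + 38·0.25 + 18·0.21
 = 9.84 + 12 + 9.5 + 3.78
 = 35.12

35.12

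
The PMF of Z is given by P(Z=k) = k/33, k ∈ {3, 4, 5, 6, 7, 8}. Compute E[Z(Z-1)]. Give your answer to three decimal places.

32.970

E[Z(Z-1)] = Σ z(z-1)·P(Z=z)
 = 6·1/11 + 12·4/33 + 20·5/33 + 30·2/11 + 42·7/33 + 56·8/33
 = 6/11 + 16/11 + 100/33 + 60/11 + 98/11 + 448/33
 = 1088/33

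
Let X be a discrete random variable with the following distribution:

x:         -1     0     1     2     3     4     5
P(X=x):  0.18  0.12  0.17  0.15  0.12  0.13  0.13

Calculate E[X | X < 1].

-0.6

P(X < 1) = 0.18 + 0.12 = 0.3.
E[X | X < 1] = [(-1)·0.18 + 0·0.12] / 0.3
 = -0.18 / 0.3
 = -3/5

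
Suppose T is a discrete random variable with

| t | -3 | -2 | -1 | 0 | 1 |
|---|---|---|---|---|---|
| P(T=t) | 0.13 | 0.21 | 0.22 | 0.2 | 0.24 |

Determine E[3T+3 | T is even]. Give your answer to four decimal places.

P(T is even) = 0.21 + 0.2 = 0.41.
E[3T+3 | T is even] = [(-3)·0.21 + 3·0.2] / 0.41
 = -0.03 / 0.41
 = -3/41

-0.0732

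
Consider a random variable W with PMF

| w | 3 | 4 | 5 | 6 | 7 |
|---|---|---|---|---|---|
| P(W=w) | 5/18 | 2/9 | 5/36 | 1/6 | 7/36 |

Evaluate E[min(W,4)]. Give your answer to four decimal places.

E[min(W,4)] = Σ min(w,4)·P(W=w)
 = 3·5/18 + 4·2/9 + 4·5/36 + 4·1/6 + 4·7/36
 = 5/6 + 8/9 + 5/9 + 2/3 + 7/9
 = 67/18

3.7222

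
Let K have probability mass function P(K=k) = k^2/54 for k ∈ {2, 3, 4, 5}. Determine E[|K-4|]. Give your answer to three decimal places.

E[|K-4|] = Σ |k-4|·P(K=k)
 = 2·2/27 + 1·1/6 + 0·8/27 + 1·25/54
 = 4/27 + 1/6 + 0 + 25/54
 = 7/9

0.778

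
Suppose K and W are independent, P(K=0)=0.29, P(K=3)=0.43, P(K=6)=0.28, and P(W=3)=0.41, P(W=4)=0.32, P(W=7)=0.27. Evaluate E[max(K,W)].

4.9236

E[max(K,W)] = Σ_k Σ_w max(k,w) · P(K=k)P(W=w)
 = 3·0.1189 + 4·0.0928 + 7·0.0783 + 3·0.1763 + 4·0.1376 + 7·0.1161 + 6·0.1148 + 6·0.0896 + 7·0.0756
 = 0.3567 + 0.3712 + 0.5481 + 0.5289 + 0.5504 + 0.8127 + 0.6888 + 0.5376 + 0.5292
 = 4.9236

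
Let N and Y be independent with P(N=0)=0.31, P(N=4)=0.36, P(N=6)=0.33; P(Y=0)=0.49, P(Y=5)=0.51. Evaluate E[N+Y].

5.97

E[N+Y] = Σ_n Σ_y (n+y) · P(N=n)P(Y=y)
 = 0·0.1519 + 5·0.1581 + 4·0.1764 + 9·0.1836 + 6·0.1617 + 11·0.1683
 = 0 + 0.7905 + 0.7056 + 1.6524 + 0.9702 + 1.8513
 = 5.97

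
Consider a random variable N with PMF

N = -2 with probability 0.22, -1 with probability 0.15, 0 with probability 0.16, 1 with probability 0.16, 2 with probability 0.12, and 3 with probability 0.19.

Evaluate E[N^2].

E[N^2] = Σ n^2·P(N=n)
 = 4·0.22 + 1·0.15 + 0·0.16 + 1·0.16 + 4·0.12 + 9·0.19
 = 0.88 + 0.15 + 0 + 0.16 + 0.48 + 1.71
 = 3.38

3.38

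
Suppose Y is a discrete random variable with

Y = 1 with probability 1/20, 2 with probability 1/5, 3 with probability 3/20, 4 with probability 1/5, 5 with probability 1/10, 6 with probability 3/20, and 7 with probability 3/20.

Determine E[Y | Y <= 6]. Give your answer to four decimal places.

3.6471

P(Y <= 6) = 1/20 + 1/5 + 3/20 + 1/5 + 1/10 + 3/20 = 17/20.
E[Y | Y <= 6] = [1·1/20 + 2·1/5 + 3·3/20 + 4·1/5 + 5·1/10 + 6·3/20] / (17/20)
 = 31/10 / (17/20)
 = 62/17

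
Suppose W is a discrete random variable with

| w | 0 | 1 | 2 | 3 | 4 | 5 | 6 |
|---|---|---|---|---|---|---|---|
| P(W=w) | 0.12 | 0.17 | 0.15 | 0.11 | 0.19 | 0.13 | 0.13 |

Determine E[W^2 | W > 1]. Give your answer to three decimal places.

17.690

P(W > 1) = 0.15 + 0.11 + 0.19 + 0.13 + 0.13 = 0.71.
E[W^2 | W > 1] = [4·0.15 + 9·0.11 + 16·0.19 + 25·0.13 + 36·0.13] / 0.71
 = 12.56 / 0.71
 = 1256/71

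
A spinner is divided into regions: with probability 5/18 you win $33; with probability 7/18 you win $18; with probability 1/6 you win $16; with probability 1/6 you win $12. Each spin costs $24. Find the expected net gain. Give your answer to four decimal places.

E[payout] = 33·5/18 + 18·7/18 + 16·1/6 + 12·1/6
 = 55/6 + 7 + 8/3 + 2
 = 125/6
Net = 125/6 - 24 = -19/6

-3.1667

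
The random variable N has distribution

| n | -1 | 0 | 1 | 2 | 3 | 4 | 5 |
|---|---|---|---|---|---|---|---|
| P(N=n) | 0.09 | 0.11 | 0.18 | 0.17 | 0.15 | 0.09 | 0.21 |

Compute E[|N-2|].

1.63

E[|N-2|] = Σ |n-2|·P(N=n)
 = 3·0.09 + 2·0.11 + 1·0.18 + 0·0.17 + 1·0.15 + 2·0.09 + 3·0.21
 = 0.27 + 0.22 + 0.18 + 0 + 0.15 + 0.18 + 0.63
 = 1.63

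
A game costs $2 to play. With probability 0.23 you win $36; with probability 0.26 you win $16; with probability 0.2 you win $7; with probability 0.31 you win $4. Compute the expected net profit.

13.08

E[payout] = 36·0.23 + 16·0.26 + 7·0.2 + 4·0.31
 = 8.28 + 4.16 + 1.4 + 1.24
 = 15.08
Net = 15.08 - 2 = 13.08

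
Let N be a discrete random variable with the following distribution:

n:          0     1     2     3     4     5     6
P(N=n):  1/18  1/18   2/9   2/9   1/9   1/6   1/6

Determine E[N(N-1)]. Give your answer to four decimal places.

E[N(N-1)] = Σ n(n-1)·P(N=n)
 = 0·1/18 + 0·1/18 + 2·2/9 + 6·2/9 + 12·1/9 + 20·1/6 + 30·1/6
 = 0 + 0 + 4/9 + 4/3 + 4/3 + 10/3 + 5
 = 103/9

11.4444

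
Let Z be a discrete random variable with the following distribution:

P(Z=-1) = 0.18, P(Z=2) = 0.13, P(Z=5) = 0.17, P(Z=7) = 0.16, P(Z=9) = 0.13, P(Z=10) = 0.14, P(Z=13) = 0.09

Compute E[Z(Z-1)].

46.74

E[Z(Z-1)] = Σ z(z-1)·P(Z=z)
 = 2·0.18 + 2·0.13 + 20·0.17 + 42·0.16 + 72·0.13 + 90·0.14 + 156·0.09
 = 0.36 + 0.26 + 3.4 + 6.72 + 9.36 + 12.6 + 14.04
 = 46.74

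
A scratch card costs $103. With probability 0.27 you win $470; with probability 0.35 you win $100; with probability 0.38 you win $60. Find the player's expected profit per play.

E[payout] = 470·0.27 + 100·0.35 + 60·0.38
 = 126.9 + 35 + 22.8
 = 184.7
Net = 184.7 - 103 = 81.7

81.7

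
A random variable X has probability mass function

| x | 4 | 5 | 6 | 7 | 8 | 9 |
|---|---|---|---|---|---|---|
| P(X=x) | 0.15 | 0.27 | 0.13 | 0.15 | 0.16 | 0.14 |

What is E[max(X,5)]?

6.47

E[max(X,5)] = Σ max(x,5)·P(X=x)
 = 5·0.15 + 5·0.27 + 6·0.13 + 7·0.15 + 8·0.16 + 9·0.14
 = 0.75 + 1.35 + 0.78 + 1.05 + 1.28 + 1.26
 = 6.47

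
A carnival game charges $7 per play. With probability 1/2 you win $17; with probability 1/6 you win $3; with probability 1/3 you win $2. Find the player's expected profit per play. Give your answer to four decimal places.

2.6667

E[payout] = 17·1/2 + 3·1/6 + 2·1/3
 = 17/2 + 1/2 + 2/3
 = 29/3
Net = 29/3 - 7 = 8/3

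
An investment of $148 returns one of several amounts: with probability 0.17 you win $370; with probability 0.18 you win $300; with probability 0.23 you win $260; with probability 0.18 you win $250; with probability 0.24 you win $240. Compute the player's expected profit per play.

E[payout] = 370·0.17 + 300·0.18 + 260·0.23 + 250·0.18 + 240·0.24
 = 62.9 + 54 + 59.8 + 45 + 57.6
 = 279.3
Net = 279.3 - 148 = 131.3

131.3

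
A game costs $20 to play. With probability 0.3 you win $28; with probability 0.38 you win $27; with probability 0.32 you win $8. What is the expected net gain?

1.22

E[payout] = 28·0.3 + 27·0.38 + 8·0.32
 = 8.4 + 10.26 + 2.56
 = 21.22
Net = 21.22 - 20 = 1.22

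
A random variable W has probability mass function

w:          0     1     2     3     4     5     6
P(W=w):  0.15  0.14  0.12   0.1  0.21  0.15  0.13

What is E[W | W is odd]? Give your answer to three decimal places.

P(W is odd) = 0.14 + 0.1 + 0.15 = 0.39.
E[W | W is odd] = [1·0.14 + 3·0.1 + 5·0.15] / 0.39
 = 1.19 / 0.39
 = 119/39

3.051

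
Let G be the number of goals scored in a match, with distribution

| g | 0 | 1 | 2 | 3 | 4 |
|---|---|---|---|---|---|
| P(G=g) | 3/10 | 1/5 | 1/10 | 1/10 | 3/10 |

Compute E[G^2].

E[G^2] = Σ g^2·P(G=g)
 = 0·3/10 + 1·1/5 + 4·1/10 + 9·1/10 + 16·3/10
 = 0 + 1/5 + 2/5 + 9/10 + 24/5
 = 63/10

6.3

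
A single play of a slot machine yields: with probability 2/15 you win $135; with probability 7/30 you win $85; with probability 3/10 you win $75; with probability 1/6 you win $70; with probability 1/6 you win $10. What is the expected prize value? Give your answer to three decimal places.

E[payout] = 135·2/15 + 85·7/30 + 75·3/10 + 70·1/6 + 10·1/6
 = 18 + 119/6 + 45/2 + 35/3 + 5/3
 = 221/3

73.667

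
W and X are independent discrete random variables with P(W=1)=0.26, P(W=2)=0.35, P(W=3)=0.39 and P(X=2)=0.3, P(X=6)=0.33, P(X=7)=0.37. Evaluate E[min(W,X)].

2.013

E[min(W,X)] = Σ_w Σ_x min(w,x) · P(W=w)P(X=x)
 = 1·0.078 + 1·0.0858 + 1·0.0962 + 2·0.105 + 2·0.1155 + 2·0.1295 + 2·0.117 + 3·0.1287 + 3·0.1443
 = 0.078 + 0.0858 + 0.0962 + 0.21 + 0.231 + 0.259 + 0.234 + 0.3861 + 0.4329
 = 2.013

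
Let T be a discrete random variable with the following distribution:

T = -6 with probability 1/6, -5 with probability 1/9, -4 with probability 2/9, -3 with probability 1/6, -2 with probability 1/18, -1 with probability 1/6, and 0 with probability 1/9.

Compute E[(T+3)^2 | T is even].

5

P(T is even) = 1/6 + 2/9 + 1/18 + 1/9 = 5/9.
E[(T+3)^2 | T is even] = [9·1/6 + 1·2/9 + 1·1/18 + 9·1/9] / (5/9)
 = 25/9 / (5/9)
 = 5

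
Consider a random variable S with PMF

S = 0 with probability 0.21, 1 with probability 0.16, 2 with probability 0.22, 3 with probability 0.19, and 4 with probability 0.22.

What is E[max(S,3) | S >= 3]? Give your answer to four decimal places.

P(S >= 3) = 0.19 + 0.22 = 0.41.
E[max(S,3) | S >= 3] = [3·0.19 + 4·0.22] / 0.41
 = 1.45 / 0.41
 = 145/41

3.5366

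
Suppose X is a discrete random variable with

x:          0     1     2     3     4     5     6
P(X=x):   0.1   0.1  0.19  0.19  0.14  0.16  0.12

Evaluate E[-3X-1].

-10.39

E[-3X-1] = Σ (-3x-1)·P(X=x)
 = (-1)·0.1 + (-4)·0.1 + (-7)·0.19 + (-10)·0.19 + (-13)·0.14 + (-16)·0.16 + (-19)·0.12
 = (-0.1) + (-0.4) + (-1.33) + (-1.9) + (-1.82) + (-2.56) + (-2.28)
 = -10.39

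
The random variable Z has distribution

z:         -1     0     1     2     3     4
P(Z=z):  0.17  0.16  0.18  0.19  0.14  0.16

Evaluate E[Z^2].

4.93

E[Z^2] = Σ z^2·P(Z=z)
 = 1·0.17 + 0·0.16 + 1·0.18 + 4·0.19 + 9·0.14 + 16·0.16
 = 0.17 + 0 + 0.18 + 0.76 + 1.26 + 2.56
 = 4.93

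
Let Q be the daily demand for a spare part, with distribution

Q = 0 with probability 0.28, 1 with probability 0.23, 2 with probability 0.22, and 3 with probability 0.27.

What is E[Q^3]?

E[Q^3] = Σ q^3·P(Q=q)
 = 0·0.28 + 1·0.23 + 8·0.22 + 27·0.27
 = 0 + 0.23 + 1.76 + 7.29
 = 9.28

9.28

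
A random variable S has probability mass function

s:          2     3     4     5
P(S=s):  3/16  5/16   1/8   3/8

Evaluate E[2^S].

17.25

E[2^S] = Σ 2^s·P(S=s)
 = 4·3/16 + 8·5/16 + 16·1/8 + 32·3/8
 = 3/4 + 5/2 + 2 + 12
 = 69/4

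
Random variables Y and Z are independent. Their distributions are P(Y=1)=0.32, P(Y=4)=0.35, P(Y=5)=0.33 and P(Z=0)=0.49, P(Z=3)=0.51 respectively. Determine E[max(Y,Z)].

E[max(Y,Z)] = Σ_y Σ_z max(y,z) · P(Y=y)P(Z=z)
 = 1·0.1568 + 3·0.1632 + 4·0.1715 + 4·0.1785 + 5·0.1617 + 5·0.1683
 = 0.1568 + 0.4896 + 0.686 + 0.714 + 0.8085 + 0.8415
 = 3.6964

3.6964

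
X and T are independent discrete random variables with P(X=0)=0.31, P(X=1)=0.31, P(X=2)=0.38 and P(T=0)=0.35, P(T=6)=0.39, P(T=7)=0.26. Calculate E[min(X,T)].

0.6955

E[min(X,T)] = Σ_x Σ_t min(x,t) · P(X=x)P(T=t)
 = 0·0.1085 + 0·0.1209 + 0·0.0806 + 0·0.1085 + 1·0.1209 + 1·0.0806 + 0·0.133 + 2·0.1482 + 2·0.0988
 = 0 + 0 + 0 + 0 + 0.1209 + 0.0806 + 0 + 0.2964 + 0.1976
 = 0.6955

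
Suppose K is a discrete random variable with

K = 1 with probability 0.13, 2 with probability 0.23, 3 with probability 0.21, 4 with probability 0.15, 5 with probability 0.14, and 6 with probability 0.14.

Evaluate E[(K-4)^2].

3

E[(K-4)^2] = Σ (k-4)^2·P(K=k)
 = 9·0.13 + 4·0.23 + 1·0.21 + 0·0.15 + 1·0.14 + 4·0.14
 = 1.17 + 0.92 + 0.21 + 0 + 0.14 + 0.56
 = 3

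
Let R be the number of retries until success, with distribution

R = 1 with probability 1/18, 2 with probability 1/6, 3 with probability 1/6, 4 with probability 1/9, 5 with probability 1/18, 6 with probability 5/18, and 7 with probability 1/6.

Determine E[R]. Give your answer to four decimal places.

4.4444

E[R] = Σ r·P(R=r)
 = 1·1/18 + 2·1/6 + 3·1/6 + 4·1/9 + 5·1/18 + 6·5/18 + 7·1/6
 = 1/18 + 1/3 + 1/2 + 4/9 + 5/18 + 5/3 + 7/6
 = 40/9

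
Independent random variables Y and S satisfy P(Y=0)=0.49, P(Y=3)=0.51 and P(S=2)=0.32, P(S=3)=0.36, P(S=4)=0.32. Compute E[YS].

E[YS] = Σ_y Σ_s ys · P(Y=y)P(S=s)
 = 0·0.1568 + 0·0.1764 + 0·0.1568 + 6·0.1632 + 9·0.1836 + 12·0.1632
 = 0 + 0 + 0 + 0.9792 + 1.6524 + 1.9584
 = 4.59

4.59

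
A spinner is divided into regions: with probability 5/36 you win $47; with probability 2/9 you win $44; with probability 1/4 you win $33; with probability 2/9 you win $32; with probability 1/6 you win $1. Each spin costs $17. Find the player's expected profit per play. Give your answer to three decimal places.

E[payout] = 47·5/36 + 44·2/9 + 33·1/4 + 32·2/9 + 1·1/6
 = 235/36 + 88/9 + 33/4 + 64/9 + 1/6
 = 191/6
Net = 191/6 - 17 = 89/6

14.833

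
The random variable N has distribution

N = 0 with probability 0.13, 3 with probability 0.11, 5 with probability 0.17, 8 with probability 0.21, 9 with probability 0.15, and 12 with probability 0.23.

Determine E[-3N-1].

-21.91

E[-3N-1] = Σ (-3n-1)·P(N=n)
 = (-1)·0.13 + (-10)·0.11 + (-16)·0.17 + (-25)·0.21 + (-28)·0.15 + (-37)·0.23
 = (-0.13) + (-1.1) + (-2.72) + (-5.25) + (-4.2) + (-8.51)
 = -21.91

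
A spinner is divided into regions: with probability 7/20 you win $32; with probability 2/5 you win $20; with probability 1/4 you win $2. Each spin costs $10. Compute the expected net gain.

9.7

E[payout] = 32·7/20 + 20·2/5 + 2·1/4
 = 56/5 + 8 + 1/2
 = 197/10
Net = 197/10 - 10 = 97/10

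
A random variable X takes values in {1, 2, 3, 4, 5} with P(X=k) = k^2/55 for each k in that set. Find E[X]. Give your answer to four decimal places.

E[X] = Σ x·P(X=x)
 = 1·1/55 + 2·4/55 + 3·9/55 + 4·16/55 + 5·5/11
 = 1/55 + 8/55 + 27/55 + 64/55 + 25/11
 = 45/11

4.0909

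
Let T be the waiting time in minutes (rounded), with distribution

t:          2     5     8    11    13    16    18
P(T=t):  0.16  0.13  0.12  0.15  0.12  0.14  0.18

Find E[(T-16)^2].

E[(T-16)^2] = Σ (t-16)^2·P(T=t)
 = 196·0.16 + 121·0.13 + 64·0.12 + 25·0.15 + 9·0.12 + 0·0.14 + 4·0.18
 = 31.36 + 15.73 + 7.68 + 3.75 + 1.08 + 0 + 0.72
 = 60.32

60.32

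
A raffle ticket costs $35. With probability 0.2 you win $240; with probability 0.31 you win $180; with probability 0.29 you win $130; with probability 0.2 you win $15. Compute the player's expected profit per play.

109.5

E[payout] = 240·0.2 + 180·0.31 + 130·0.29 + 15·0.2
 = 48 + 55.8 + 37.7 + 3
 = 144.5
Net = 144.5 - 35 = 109.5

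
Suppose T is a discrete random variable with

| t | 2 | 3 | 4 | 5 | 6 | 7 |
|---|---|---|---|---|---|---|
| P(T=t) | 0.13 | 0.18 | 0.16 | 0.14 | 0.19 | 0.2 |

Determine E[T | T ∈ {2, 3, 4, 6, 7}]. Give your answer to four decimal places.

4.6279

P(T ∈ {2, 3, 4, 6, 7}) = 0.13 + 0.18 + 0.16 + 0.19 + 0.2 = 0.86.
E[T | T ∈ {2, 3, 4, 6, 7}] = [2·0.13 + 3·0.18 + 4·0.16 + 6·0.19 + 7·0.2] / 0.86
 = 3.98 / 0.86
 = 199/43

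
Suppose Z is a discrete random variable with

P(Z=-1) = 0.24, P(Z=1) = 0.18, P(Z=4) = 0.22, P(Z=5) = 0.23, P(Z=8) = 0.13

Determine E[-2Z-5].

E[-2Z-5] = Σ (-2z-5)·P(Z=z)
 = (-3)·0.24 + (-7)·0.18 + (-13)·0.22 + (-15)·0.23 + (-21)·0.13
 = (-0.72) + (-1.26) + (-2.86) + (-3.45) + (-2.73)
 = -11.02

-11.02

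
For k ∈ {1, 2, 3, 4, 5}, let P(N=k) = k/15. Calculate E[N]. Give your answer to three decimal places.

E[N] = Σ n·P(N=n)
 = 1·1/15 + 2·2/15 + 3·1/5 + 4·4/15 + 5·1/3
 = 1/15 + 4/15 + 3/5 + 16/15 + 5/3
 = 11/3

3.667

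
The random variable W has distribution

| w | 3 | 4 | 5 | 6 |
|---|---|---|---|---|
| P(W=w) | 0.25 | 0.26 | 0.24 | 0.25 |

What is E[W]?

4.49

E[W] = Σ w·P(W=w)
 = 3·0.25 + 4·0.26 + 5·0.24 + 6·0.25
 = 0.75 + 1.04 + 1.2 + 1.5
 = 4.49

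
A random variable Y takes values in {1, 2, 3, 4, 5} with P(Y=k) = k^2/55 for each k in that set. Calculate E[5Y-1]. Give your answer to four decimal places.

E[5Y-1] = Σ (5y-1)·P(Y=y)
 = 4·1/55 + 9·4/55 + 14·9/55 + 19·16/55 + 24·5/11
 = 4/55 + 36/55 + 126/55 + 304/55 + 120/11
 = 214/11

19.4545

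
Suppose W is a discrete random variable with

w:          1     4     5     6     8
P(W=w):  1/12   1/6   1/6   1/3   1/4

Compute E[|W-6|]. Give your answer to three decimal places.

1.417

E[|W-6|] = Σ |w-6|·P(W=w)
 = 5·1/12 + 2·1/6 + 1·1/6 + 0·1/3 + 2·1/4
 = 5/12 + 1/3 + 1/6 + 0 + 1/2
 = 17/12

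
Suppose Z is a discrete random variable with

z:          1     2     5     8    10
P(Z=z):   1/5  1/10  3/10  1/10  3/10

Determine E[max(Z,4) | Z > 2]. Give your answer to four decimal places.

P(Z > 2) = 3/10 + 1/10 + 3/10 = 7/10.
E[max(Z,4) | Z > 2] = [5·3/10 + 8·1/10 + 10·3/10] / (7/10)
 = 53/10 / (7/10)
 = 53/7

7.5714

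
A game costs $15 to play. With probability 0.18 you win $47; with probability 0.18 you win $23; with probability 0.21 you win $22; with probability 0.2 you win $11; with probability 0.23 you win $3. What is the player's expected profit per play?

E[payout] = 47·0.18 + 23·0.18 + 22·0.21 + 11·0.2 + 3·0.23
 = 8.46 + 4.14 + 4.62 + 2.2 + 0.69
 = 20.11
Net = 20.11 - 15 = 5.11

5.11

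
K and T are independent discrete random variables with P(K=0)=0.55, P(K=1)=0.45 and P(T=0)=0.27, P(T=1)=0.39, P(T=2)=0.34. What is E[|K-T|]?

0.863

E[|K-T|] = Σ_k Σ_t |k-t| · P(K=k)P(T=t)
 = 0·0.1485 + 1·0.2145 + 2·0.187 + 1·0.1215 + 0·0.1755 + 1·0.153
 = 0 + 0.2145 + 0.374 + 0.1215 + 0 + 0.153
 = 0.863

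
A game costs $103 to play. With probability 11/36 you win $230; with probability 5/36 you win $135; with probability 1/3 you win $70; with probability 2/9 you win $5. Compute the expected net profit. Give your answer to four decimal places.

10.4722

E[payout] = 230·11/36 + 135·5/36 + 70·1/3 + 5·2/9
 = 1265/18 + 75/4 + 70/3 + 10/9
 = 4085/36
Net = 4085/36 - 103 = 377/36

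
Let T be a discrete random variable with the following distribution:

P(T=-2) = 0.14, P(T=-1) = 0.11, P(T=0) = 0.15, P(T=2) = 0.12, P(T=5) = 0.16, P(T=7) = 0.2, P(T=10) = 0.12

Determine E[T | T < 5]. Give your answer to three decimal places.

P(T < 5) = 0.14 + 0.11 + 0.15 + 0.12 = 0.52.
E[T | T < 5] = [(-2)·0.14 + (-1)·0.11 + 0·0.15 + 2·0.12] / 0.52
 = -0.15 / 0.52
 = -15/52

-0.288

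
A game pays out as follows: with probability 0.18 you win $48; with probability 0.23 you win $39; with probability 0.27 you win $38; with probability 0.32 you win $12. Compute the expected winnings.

E[payout] = 48·0.18 + 39·0.23 + 38·0.27 + 12·0.32
 = 8.64 + 8.97 + 10.26 + 3.84
 = 31.71

31.71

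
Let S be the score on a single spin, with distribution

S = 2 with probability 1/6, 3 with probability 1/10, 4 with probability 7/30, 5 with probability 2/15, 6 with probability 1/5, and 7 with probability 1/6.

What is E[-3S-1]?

-14.8

E[-3S-1] = Σ (-3s-1)·P(S=s)
 = (-7)·1/6 + (-10)·1/10 + (-13)·7/30 + (-16)·2/15 + (-19)·1/5 + (-22)·1/6
 = (-7/6) + (-1) + (-91/30) + (-32/15) + (-19/5) + (-11/3)
 = -74/5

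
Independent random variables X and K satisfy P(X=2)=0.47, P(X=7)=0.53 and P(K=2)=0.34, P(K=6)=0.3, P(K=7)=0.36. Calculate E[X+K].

9.65

E[X+K] = Σ_x Σ_k (x+k) · P(X=x)P(K=k)
 = 4·0.1598 + 8·0.141 + 9·0.1692 + 9·0.1802 + 13·0.159 + 14·0.1908
 = 0.6392 + 1.128 + 1.5228 + 1.6218 + 2.067 + 2.6712
 = 9.65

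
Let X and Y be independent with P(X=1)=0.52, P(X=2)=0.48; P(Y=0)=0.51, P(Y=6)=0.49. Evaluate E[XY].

E[XY] = Σ_x Σ_y xy · P(X=x)P(Y=y)
 = 0·0.2652 + 6·0.2548 + 0·0.2448 + 12·0.2352
 = 0 + 1.5288 + 0 + 2.8224
 = 4.3512

4.3512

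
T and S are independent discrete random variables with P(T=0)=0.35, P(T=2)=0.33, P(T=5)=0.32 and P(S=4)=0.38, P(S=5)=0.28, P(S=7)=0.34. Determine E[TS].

E[TS] = Σ_t Σ_s ts · P(T=t)P(S=s)
 = 0·0.133 + 0·0.098 + 0·0.119 + 8·0.1254 + 10·0.0924 + 14·0.1122 + 20·0.1216 + 25·0.0896 + 35·0.1088
 = 0 + 0 + 0 + 1.0032 + 0.924 + 1.5708 + 2.432 + 2.24 + 3.808
 = 11.978

11.978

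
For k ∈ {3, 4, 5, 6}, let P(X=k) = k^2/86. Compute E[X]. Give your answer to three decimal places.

E[X] = Σ x·P(X=x)
 = 3·9/86 + 4·8/43 + 5·25/86 + 6·18/43
 = 27/86 + 32/43 + 125/86 + 108/43
 = 216/43

5.023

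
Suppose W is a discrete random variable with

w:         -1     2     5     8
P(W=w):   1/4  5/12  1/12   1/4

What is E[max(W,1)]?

3.5

E[max(W,1)] = Σ max(w,1)·P(W=w)
 = 1·1/4 + 2·5/12 + 5·1/12 + 8·1/4
 = 1/4 + 5/6 + 5/12 + 2
 = 7/2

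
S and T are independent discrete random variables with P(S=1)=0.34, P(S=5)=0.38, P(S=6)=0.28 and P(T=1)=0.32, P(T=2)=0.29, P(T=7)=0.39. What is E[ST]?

14.2296

E[ST] = Σ_s Σ_t st · P(S=s)P(T=t)
 = 1·0.1088 + 2·0.0986 + 7·0.1326 + 5·0.1216 + 10·0.1102 + 35·0.1482 + 6·0.0896 + 12·0.0812 + 42·0.1092
 = 0.1088 + 0.1972 + 0.9282 + 0.608 + 1.102 + 5.187 + 0.5376 + 0.9744 + 4.5864
 = 14.2296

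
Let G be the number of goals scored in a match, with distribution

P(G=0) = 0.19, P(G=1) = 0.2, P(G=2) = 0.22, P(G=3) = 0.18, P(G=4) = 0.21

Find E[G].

E[G] = Σ g·P(G=g)
 = 0·0.19 + 1·0.2 + 2·0.22 + 3·0.18 + 4·0.21
 = 0 + 0.2 + 0.44 + 0.54 + 0.84
 = 2.02

2.02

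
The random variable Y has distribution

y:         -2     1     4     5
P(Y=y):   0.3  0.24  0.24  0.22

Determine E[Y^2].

E[Y^2] = Σ y^2·P(Y=y)
 = 4·0.3 + 1·0.24 + 16·0.24 + 25·0.22
 = 1.2 + 0.24 + 3.84 + 5.5
 = 10.78

10.78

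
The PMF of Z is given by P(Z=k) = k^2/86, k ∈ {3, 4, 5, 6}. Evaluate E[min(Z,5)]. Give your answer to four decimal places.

4.6047

E[min(Z,5)] = Σ min(z,5)·P(Z=z)
 = 3·9/86 + 4·8/43 + 5·25/86 + 5·18/43
 = 27/86 + 32/43 + 125/86 + 90/43
 = 198/43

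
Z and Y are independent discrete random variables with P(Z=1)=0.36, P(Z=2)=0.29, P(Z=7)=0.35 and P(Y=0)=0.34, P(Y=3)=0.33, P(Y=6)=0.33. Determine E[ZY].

E[ZY] = Σ_z Σ_y zy · P(Z=z)P(Y=y)
 = 0·0.1224 + 3·0.1188 + 6·0.1188 + 0·0.0986 + 6·0.0957 + 12·0.0957 + 0·0.119 + 21·0.1155 + 42·0.1155
 = 0 + 0.3564 + 0.7128 + 0 + 0.5742 + 1.1484 + 0 + 2.4255 + 4.851
 = 10.0683

10.0683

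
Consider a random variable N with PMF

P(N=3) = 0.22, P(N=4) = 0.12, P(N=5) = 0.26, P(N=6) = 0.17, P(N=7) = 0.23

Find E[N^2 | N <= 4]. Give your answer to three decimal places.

11.471

P(N <= 4) = 0.22 + 0.12 = 0.34.
E[N^2 | N <= 4] = [9·0.22 + 16·0.12] / 0.34
 = 3.9 / 0.34
 = 195/17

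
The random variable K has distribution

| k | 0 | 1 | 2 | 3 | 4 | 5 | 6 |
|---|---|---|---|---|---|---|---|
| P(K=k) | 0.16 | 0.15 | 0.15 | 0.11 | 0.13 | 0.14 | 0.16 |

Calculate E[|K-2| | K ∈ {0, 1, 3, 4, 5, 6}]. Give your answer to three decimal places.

P(K ∈ {0, 1, 3, 4, 5, 6}) = 0.16 + 0.15 + 0.11 + 0.13 + 0.14 + 0.16 = 0.85.
E[|K-2| | K ∈ {0, 1, 3, 4, 5, 6}] = [2·0.16 + 1·0.15 + 1·0.11 + 2·0.13 + 3·0.14 + 4·0.16] / 0.85
 = 1.9 / 0.85
 = 38/17

2.235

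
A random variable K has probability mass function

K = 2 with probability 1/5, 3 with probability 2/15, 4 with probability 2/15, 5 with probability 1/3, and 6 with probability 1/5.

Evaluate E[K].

4.2

E[K] = Σ k·P(K=k)
 = 2·1/5 + 3·2/15 + 4·2/15 + 5·1/3 + 6·1/5
 = 2/5 + 2/5 + 8/15 + 5/3 + 6/5
 = 21/5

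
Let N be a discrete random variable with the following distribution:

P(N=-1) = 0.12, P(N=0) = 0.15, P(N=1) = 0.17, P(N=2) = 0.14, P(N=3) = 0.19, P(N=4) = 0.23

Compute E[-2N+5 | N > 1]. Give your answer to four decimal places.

P(N > 1) = 0.14 + 0.19 + 0.23 = 0.56.
E[-2N+5 | N > 1] = [1·0.14 + (-1)·0.19 + (-3)·0.23] / 0.56
 = -0.74 / 0.56
 = -37/28

-1.3214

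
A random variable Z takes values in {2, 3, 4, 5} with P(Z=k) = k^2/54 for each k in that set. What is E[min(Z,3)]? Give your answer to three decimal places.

2.926

E[min(Z,3)] = Σ min(z,3)·P(Z=z)
 = 2·2/27 + 3·1/6 + 3·8/27 + 3·25/54
 = 4/27 + 1/2 + 8/9 + 25/18
 = 79/27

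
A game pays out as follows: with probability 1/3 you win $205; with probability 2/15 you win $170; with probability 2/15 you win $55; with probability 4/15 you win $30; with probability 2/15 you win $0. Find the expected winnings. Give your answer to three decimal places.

106.333

E[payout] = 205·1/3 + 170·2/15 + 55·2/15 + 30·4/15 + 0·2/15
 = 205/3 + 68/3 + 22/3 + 8 + 0
 = 319/3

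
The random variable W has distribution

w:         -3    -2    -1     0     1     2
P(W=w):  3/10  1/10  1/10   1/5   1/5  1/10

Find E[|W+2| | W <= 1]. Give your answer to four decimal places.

P(W <= 1) = 3/10 + 1/10 + 1/10 + 1/5 + 1/5 = 9/10.
E[|W+2| | W <= 1] = [1·3/10 + 0·1/10 + 1·1/10 + 2·1/5 + 3·1/5] / (9/10)
 = 7/5 / (9/10)
 = 14/9

1.5556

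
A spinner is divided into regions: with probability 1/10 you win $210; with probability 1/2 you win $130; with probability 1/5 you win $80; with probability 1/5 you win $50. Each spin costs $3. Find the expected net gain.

E[payout] = 210·1/10 + 130·1/2 + 80·1/5 + 50·1/5
 = 21 + 65 + 16 + 10
 = 112
Net = 112 - 3 = 109

109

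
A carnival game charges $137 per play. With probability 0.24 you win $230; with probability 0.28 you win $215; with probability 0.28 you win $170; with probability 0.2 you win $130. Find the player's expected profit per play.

E[payout] = 230·0.24 + 215·0.28 + 170·0.28 + 130·0.2
 = 55.2 + 60.2 + 47.6 + 26
 = 189
Net = 189 - 137 = 52

52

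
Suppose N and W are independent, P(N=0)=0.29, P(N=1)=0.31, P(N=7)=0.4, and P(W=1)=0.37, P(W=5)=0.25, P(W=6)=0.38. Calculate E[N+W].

E[N+W] = Σ_n Σ_w (n+w) · P(N=n)P(W=w)
 = 1·0.1073 + 5·0.0725 + 6·0.1102 + 2·0.1147 + 6·0.0775 + 7·0.1178 + 8·0.148 + 12·0.1 + 13·0.152
 = 0.1073 + 0.3625 + 0.6612 + 0.2294 + 0.465 + 0.8246 + 1.184 + 1.2 + 1.976
 = 7.01

7.01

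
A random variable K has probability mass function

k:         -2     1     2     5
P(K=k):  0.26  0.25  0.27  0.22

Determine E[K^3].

E[K^3] = Σ k^3·P(K=k)
 = (-8)·0.26 + 1·0.25 + 8·0.27 + 125·0.22
 = (-2.08) + 0.25 + 2.16 + 27.5
 = 27.83

27.83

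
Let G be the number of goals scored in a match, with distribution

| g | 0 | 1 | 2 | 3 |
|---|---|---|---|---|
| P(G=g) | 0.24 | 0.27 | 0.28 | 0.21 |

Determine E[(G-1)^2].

1.36

E[(G-1)^2] = Σ (g-1)^2·P(G=g)
 = 1·0.24 + 0·0.27 + 1·0.28 + 4·0.21
 = 0.24 + 0 + 0.28 + 0.84
 = 1.36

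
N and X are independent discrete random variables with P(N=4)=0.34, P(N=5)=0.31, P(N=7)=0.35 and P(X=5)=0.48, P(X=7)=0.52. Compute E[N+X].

11.4

E[N+X] = Σ_n Σ_x (n+x) · P(N=n)P(X=x)
 = 9·0.1632 + 11·0.1768 + 10·0.1488 + 12·0.1612 + 12·0.168 + 14·0.182
 = 1.4688 + 1.9448 + 1.488 + 1.9344 + 2.016 + 2.548
 = 11.4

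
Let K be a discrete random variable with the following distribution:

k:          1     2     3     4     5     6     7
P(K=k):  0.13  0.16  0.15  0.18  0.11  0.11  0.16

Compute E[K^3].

E[K^3] = Σ k^3·P(K=k)
 = 1·0.13 + 8·0.16 + 27·0.15 + 64·0.18 + 125·0.11 + 216·0.11 + 343·0.16
 = 0.13 + 1.28 + 4.05 + 11.52 + 13.75 + 23.76 + 54.88
 = 109.37

109.37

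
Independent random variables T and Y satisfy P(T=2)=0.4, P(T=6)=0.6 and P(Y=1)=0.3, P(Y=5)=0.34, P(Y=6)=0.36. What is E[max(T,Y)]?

5.384

E[max(T,Y)] = Σ_t Σ_y max(t,y) · P(T=t)P(Y=y)
 = 2·0.12 + 5·0.136 + 6·0.144 + 6·0.18 + 6·0.204 + 6·0.216
 = 0.24 + 0.68 + 0.864 + 1.08 + 1.224 + 1.296
 = 5.384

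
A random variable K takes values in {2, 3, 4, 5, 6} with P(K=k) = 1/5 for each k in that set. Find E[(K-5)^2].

E[(K-5)^2] = Σ (k-5)^2·P(K=k)
 = 9·1/5 + 4·1/5 + 1·1/5 + 0·1/5 + 1·1/5
 = 9/5 + 4/5 + 1/5 + 0 + 1/5
 = 3

3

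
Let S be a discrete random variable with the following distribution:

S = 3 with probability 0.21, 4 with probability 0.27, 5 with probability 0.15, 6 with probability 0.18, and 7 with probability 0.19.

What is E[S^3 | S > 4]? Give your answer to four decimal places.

P(S > 4) = 0.15 + 0.18 + 0.19 = 0.52.
E[S^3 | S > 4] = [125·0.15 + 216·0.18 + 343·0.19] / 0.52
 = 122.8 / 0.52
 = 3070/13

236.1538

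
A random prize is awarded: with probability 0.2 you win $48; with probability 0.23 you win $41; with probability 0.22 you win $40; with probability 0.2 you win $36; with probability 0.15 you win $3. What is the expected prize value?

E[payout] = 48·0.2 + 41·0.23 + 40·0.22 + 36·0.2 + 3·0.15
 = 9.6 + 9.43 + 8.8 + 7.2 + 0.45
 = 35.48

35.48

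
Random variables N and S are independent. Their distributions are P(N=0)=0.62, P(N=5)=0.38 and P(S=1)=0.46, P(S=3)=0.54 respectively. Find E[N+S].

E[N+S] = Σ_n Σ_s (n+s) · P(N=n)P(S=s)
 = 1·0.2852 + 3·0.3348 + 6·0.1748 + 8·0.2052
 = 0.2852 + 1.0044 + 1.0488 + 1.6416
 = 3.98

3.98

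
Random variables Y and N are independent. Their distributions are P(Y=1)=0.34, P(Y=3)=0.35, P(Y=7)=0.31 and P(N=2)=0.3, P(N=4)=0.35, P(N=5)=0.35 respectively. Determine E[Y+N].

7.31

E[Y+N] = Σ_y Σ_n (y+n) · P(Y=y)P(N=n)
 = 3·0.102 + 5·0.119 + 6·0.119 + 5·0.105 + 7·0.1225 + 8·0.1225 + 9·0.093 + 11·0.1085 + 12·0.1085
 = 0.306 + 0.595 + 0.714 + 0.525 + 0.8575 + 0.98 + 0.837 + 1.1935 + 1.302
 = 7.31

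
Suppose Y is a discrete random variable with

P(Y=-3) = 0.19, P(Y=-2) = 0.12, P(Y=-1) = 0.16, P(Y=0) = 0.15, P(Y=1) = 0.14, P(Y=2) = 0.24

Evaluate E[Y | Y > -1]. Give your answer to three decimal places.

P(Y > -1) = 0.15 + 0.14 + 0.24 = 0.53.
E[Y | Y > -1] = [0·0.15 + 1·0.14 + 2·0.24] / 0.53
 = 0.62 / 0.53
 = 62/53

1.170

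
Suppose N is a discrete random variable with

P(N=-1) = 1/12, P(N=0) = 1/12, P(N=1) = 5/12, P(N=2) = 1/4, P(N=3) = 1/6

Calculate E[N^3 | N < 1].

-0.5

P(N < 1) = 1/12 + 1/12 = 1/6.
E[N^3 | N < 1] = [(-1)·1/12 + 0·1/12] / (1/6)
 = -1/12 / (1/6)
 = -1/2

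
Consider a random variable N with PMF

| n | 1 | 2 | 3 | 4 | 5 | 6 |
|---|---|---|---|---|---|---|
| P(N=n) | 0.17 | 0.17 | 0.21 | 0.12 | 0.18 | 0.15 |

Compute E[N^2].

E[N^2] = Σ n^2·P(N=n)
 = 1·0.17 + 4·0.17 + 9·0.21 + 16·0.12 + 25·0.18 + 36·0.15
 = 0.17 + 0.68 + 1.89 + 1.92 + 4.5 + 5.4
 = 14.56

14.56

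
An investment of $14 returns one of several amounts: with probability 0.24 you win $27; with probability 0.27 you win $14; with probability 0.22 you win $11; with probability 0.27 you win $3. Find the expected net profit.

-0.51

E[payout] = 27·0.24 + 14·0.27 + 11·0.22 + 3·0.27
 = 6.48 + 3.78 + 2.42 + 0.81
 = 13.49
Net = 13.49 - 14 = -0.51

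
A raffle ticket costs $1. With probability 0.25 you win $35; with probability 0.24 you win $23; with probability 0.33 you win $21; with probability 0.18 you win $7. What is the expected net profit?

E[payout] = 35·0.25 + 23·0.24 + 21·0.33 + 7·0.18
 = 8.75 + 5.52 + 6.93 + 1.26
 = 22.46
Net = 22.46 - 1 = 21.46

21.46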